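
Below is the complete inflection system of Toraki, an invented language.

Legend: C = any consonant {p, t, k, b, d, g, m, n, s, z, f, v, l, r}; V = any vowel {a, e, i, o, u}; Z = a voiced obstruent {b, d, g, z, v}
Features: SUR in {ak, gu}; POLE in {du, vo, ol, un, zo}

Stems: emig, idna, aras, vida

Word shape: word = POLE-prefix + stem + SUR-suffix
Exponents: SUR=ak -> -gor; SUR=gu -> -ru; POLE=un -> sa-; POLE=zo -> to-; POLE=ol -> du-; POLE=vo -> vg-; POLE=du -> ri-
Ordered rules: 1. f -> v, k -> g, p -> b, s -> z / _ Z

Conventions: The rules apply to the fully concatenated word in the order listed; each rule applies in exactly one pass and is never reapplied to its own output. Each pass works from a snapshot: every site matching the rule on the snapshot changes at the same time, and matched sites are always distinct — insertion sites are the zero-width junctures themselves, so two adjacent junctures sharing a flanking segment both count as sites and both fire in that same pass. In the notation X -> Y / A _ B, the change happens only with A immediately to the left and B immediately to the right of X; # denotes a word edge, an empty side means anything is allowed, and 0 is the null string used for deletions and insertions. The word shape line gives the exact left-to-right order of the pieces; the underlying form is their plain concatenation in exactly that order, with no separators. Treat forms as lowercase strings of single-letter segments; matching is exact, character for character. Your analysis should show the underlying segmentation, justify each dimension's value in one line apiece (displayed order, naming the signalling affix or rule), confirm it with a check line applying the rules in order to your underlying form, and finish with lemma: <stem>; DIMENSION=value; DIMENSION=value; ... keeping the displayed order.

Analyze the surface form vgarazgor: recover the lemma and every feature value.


underlying: vg-aras-gor
SUR=ak - signalled by the affix -gor
POLE=vo - signalled by the affix vg-
check: vgarasgor -> vgarazgor
lemma: aras; SUR=ak; POLE=vo


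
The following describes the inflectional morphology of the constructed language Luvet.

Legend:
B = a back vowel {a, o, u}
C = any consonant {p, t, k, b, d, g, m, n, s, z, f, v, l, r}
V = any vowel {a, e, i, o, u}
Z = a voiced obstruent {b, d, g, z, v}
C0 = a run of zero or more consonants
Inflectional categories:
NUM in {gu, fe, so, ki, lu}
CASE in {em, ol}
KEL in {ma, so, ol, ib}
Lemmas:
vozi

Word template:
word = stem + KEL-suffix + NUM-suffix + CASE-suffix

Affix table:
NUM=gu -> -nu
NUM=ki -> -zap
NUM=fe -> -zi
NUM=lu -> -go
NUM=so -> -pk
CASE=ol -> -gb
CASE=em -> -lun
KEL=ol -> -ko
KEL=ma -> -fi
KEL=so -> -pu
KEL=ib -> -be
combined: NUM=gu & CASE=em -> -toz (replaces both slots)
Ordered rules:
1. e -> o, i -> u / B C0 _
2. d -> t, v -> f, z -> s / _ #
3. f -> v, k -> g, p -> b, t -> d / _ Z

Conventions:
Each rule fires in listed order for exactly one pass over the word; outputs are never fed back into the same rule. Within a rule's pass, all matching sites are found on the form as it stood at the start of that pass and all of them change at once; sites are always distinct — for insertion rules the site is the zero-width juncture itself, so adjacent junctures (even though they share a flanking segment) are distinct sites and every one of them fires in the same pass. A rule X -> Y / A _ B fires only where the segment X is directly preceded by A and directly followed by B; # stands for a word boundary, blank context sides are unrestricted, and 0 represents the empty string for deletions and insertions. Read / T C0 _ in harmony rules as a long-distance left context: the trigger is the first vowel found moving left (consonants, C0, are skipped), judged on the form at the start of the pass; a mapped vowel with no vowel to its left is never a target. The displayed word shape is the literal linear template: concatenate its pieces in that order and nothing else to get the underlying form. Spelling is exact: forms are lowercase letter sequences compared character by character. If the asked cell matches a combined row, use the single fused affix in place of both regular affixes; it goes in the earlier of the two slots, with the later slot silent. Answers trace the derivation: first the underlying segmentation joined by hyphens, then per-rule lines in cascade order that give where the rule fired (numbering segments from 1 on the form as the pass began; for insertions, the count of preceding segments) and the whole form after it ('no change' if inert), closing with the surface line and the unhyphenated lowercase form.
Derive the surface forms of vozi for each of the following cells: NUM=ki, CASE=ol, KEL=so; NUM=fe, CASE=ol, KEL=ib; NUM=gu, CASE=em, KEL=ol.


cell NUM=ki, CASE=ol, KEL=so:
underlying: vozi-pu-zap-gb
1. e -> o, i -> u / B C0 _: fires at position(s) 4: vozupuzapgb
2. d -> t, v -> f, z -> s / _ #: no change
3. f -> v, k -> g, p -> b, t -> d / _ Z: fires at position(s) 9: vozupuzabgb
surface: vozupuzabgb

cell NUM=fe, CASE=ol, KEL=ib:
underlying: vozi-be-zi-gb
1. e -> o, i -> u / B C0 _: fires at position(s) 4: vozubezigb
2. d -> t, v -> f, z -> s / _ #: no change
3. f -> v, k -> g, p -> b, t -> d / _ Z: no change
surface: vozubezigb

cell NUM=gu, CASE=em, KEL=ol:
underlying: vozi-ko-toz
1. e -> o, i -> u / B C0 _: fires at position(s) 4: vozukotoz
2. d -> t, v -> f, z -> s / _ #: fires at position(s) 9: vozukotos
3. f -> v, k -> g, p -> b, t -> d / _ Z: no change
surface: vozukotos


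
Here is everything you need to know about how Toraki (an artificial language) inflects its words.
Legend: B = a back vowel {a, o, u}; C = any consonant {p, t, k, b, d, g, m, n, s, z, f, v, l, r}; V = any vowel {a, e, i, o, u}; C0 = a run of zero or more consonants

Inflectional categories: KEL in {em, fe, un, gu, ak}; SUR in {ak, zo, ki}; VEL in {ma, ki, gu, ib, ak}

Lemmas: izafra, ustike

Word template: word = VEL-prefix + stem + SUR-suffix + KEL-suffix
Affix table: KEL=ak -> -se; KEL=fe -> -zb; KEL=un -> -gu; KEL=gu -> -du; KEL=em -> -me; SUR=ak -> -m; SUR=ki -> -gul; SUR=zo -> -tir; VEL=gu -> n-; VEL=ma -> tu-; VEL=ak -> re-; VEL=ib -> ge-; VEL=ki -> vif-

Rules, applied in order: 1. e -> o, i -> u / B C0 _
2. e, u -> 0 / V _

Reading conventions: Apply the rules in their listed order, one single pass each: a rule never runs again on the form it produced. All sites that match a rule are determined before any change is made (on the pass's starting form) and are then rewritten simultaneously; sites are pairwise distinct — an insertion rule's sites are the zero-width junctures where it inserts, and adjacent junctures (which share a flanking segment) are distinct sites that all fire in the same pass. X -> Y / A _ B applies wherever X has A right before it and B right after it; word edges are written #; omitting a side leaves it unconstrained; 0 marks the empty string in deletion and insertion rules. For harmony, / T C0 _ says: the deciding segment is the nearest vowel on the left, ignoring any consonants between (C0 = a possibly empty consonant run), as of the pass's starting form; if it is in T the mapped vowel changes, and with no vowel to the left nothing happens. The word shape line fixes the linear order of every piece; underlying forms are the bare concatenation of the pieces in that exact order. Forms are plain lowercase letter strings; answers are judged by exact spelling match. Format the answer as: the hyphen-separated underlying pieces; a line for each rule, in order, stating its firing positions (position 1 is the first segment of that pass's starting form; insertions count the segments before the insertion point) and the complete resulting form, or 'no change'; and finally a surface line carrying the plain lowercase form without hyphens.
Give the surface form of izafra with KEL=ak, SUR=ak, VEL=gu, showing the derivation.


underlying: n-izafra-m-se
1. e -> o, i -> u / B C0 _: fires at position(s) 10: nizaframso
2. e, u -> 0 / V _: no change
surface: nizaframso


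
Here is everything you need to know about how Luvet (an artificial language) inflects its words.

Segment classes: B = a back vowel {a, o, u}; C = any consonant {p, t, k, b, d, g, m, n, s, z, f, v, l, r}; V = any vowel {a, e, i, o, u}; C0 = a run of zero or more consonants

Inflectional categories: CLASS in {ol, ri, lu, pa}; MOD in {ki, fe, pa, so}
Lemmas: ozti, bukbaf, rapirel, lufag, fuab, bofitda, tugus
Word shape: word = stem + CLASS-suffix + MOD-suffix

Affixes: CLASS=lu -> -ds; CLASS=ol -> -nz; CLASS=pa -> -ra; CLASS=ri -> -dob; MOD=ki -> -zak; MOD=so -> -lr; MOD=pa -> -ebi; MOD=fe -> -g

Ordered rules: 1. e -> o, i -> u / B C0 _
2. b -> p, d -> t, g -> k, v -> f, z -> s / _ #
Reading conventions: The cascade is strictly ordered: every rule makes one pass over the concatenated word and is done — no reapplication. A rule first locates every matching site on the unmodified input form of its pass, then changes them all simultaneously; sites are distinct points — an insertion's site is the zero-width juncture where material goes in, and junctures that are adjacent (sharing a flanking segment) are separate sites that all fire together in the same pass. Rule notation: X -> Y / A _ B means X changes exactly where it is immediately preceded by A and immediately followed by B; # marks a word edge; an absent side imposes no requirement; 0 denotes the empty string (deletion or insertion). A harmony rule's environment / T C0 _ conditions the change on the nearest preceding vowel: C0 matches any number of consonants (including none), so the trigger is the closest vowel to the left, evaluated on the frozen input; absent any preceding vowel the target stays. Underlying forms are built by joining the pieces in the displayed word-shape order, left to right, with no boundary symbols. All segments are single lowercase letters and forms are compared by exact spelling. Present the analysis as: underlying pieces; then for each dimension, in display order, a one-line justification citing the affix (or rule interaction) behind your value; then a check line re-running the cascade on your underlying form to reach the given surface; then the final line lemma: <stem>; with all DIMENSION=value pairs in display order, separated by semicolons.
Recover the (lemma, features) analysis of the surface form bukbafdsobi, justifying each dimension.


underlying: bukbaf-ds-ebi
CLASS=lu - signalled by the affix -ds
MOD=pa - signalled by the affix -ebi
check: bukbafdsebi -> bukbafdsobi -> bukbafdsobi
lemma: bukbaf; CLASS=lu; MOD=pa


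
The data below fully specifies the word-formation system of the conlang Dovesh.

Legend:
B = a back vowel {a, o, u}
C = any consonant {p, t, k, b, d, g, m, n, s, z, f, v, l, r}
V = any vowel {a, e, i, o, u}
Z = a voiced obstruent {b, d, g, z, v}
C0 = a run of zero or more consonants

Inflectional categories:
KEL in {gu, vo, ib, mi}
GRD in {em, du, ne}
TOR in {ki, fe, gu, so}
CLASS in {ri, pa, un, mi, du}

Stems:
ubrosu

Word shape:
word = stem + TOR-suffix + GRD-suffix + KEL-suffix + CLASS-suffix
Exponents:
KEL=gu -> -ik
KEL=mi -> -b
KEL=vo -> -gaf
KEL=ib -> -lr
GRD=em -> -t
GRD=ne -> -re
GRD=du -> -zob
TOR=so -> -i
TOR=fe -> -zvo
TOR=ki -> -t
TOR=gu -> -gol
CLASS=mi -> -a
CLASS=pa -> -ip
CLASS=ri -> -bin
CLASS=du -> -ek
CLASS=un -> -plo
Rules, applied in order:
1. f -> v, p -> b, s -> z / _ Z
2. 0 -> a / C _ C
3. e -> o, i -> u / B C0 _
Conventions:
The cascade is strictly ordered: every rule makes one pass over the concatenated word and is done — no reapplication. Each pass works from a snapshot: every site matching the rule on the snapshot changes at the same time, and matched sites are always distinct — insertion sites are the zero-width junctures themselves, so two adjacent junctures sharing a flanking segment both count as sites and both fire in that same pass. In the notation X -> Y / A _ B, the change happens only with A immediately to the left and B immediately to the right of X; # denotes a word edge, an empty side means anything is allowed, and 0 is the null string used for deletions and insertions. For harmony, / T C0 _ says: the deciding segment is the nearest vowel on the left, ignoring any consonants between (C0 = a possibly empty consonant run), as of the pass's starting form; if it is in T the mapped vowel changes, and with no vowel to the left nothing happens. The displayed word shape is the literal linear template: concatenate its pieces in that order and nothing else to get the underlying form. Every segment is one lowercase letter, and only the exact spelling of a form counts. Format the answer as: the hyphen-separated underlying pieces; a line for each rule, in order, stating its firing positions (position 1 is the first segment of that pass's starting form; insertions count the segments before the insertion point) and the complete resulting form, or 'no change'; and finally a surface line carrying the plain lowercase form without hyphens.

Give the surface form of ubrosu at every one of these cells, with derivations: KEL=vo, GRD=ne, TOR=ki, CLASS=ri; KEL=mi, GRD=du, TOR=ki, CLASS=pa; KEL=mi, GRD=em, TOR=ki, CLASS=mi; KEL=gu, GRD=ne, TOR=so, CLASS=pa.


cell KEL=vo, GRD=ne, TOR=ki, CLASS=ri:
underlying: ubrosu-t-re-gaf-bin
1. f -> v, p -> b, s -> z / _ Z: fires at position(s) 12: ubrosutregavbin
2. 0 -> a / C _ C: inserts after position(s) 2, 7, 12: ubarosutaregavabin
3. e -> o, i -> u / B C0 _: fires at position(s) 11, 17: ubarosutarogavabun
surface: ubarosutarogavabun

cell KEL=mi, GRD=du, TOR=ki, CLASS=pa:
underlying: ubrosu-t-zob-b-ip
1. f -> v, p -> b, s -> z / _ Z: no change
2. 0 -> a / C _ C: inserts after position(s) 2, 7, 10: ubarosutazobabip
3. e -> o, i -> u / B C0 _: fires at position(s) 15: ubarosutazobabup
surface: ubarosutazobabup

cell KEL=mi, GRD=em, TOR=ki, CLASS=mi:
underlying: ubrosu-t-t-b-a
1. f -> v, p -> b, s -> z / _ Z: no change
2. 0 -> a / C _ C: inserts after position(s) 2, 7, 8: ubarosutataba
3. e -> o, i -> u / B C0 _: no change
surface: ubarosutataba

cell KEL=gu, GRD=ne, TOR=so, CLASS=pa:
underlying: ubrosu-i-re-ik-ip
1. f -> v, p -> b, s -> z / _ Z: no change
2. 0 -> a / C _ C: inserts after position(s) 2: ubarosuireikip
3. e -> o, i -> u / B C0 _: fires at position(s) 8: ubarosuureikip
surface: ubarosuureikip


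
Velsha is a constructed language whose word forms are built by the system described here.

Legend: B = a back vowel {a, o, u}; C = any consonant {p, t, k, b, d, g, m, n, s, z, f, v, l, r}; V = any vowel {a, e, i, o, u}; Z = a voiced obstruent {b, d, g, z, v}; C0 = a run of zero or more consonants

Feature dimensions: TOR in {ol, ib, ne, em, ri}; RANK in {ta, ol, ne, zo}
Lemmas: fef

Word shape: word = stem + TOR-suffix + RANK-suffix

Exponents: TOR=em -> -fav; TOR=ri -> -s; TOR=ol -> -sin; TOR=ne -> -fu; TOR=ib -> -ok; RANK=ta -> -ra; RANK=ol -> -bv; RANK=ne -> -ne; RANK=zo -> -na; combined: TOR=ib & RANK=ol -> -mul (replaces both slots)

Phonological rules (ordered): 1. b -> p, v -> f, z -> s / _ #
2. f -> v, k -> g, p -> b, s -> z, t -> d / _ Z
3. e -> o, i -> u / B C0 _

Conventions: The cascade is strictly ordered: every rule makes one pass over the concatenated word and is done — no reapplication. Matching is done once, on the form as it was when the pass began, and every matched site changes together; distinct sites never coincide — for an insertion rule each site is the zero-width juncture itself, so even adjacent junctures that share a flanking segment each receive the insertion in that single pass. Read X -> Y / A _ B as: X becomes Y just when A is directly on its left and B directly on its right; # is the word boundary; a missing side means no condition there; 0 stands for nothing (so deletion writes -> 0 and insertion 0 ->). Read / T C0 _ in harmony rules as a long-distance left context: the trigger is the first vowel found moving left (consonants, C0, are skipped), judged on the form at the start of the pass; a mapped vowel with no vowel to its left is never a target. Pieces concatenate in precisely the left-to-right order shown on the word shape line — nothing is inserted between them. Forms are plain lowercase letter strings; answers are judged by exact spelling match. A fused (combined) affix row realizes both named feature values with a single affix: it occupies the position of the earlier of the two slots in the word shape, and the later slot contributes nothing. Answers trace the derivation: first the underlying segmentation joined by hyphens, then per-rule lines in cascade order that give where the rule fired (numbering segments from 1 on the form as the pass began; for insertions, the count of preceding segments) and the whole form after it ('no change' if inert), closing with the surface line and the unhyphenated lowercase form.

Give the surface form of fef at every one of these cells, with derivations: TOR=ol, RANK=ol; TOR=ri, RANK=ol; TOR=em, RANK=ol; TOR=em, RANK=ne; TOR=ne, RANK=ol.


cell TOR=ol, RANK=ol:
underlying: fef-sin-bv
1. b -> p, v -> f, z -> s / _ #: fires at position(s) 8: fefsinbf
2. f -> v, k -> g, p -> b, s -> z, t -> d / _ Z: no change
3. e -> o, i -> u / B C0 _: no change
surface: fefsinbf

cell TOR=ri, RANK=ol:
underlying: fef-s-bv
1. b -> p, v -> f, z -> s / _ #: fires at position(s) 6: fefsbf
2. f -> v, k -> g, p -> b, s -> z, t -> d / _ Z: fires at position(s) 4: fefzbf
3. e -> o, i -> u / B C0 _: no change
surface: fefzbf

cell TOR=em, RANK=ol:
underlying: fef-fav-bv
1. b -> p, v -> f, z -> s / _ #: fires at position(s) 8: feffavbf
2. f -> v, k -> g, p -> b, s -> z, t -> d / _ Z: no change
3. e -> o, i -> u / B C0 _: no change
surface: feffavbf

cell TOR=em, RANK=ne:
underlying: fef-fav-ne
1. b -> p, v -> f, z -> s / _ #: no change
2. f -> v, k -> g, p -> b, s -> z, t -> d / _ Z: no change
3. e -> o, i -> u / B C0 _: fires at position(s) 8: feffavno
surface: feffavno

cell TOR=ne, RANK=ol:
underlying: fef-fu-bv
1. b -> p, v -> f, z -> s / _ #: fires at position(s) 7: feffubf
2. f -> v, k -> g, p -> b, s -> z, t -> d / _ Z: no change
3. e -> o, i -> u / B C0 _: no change
surface: feffubf


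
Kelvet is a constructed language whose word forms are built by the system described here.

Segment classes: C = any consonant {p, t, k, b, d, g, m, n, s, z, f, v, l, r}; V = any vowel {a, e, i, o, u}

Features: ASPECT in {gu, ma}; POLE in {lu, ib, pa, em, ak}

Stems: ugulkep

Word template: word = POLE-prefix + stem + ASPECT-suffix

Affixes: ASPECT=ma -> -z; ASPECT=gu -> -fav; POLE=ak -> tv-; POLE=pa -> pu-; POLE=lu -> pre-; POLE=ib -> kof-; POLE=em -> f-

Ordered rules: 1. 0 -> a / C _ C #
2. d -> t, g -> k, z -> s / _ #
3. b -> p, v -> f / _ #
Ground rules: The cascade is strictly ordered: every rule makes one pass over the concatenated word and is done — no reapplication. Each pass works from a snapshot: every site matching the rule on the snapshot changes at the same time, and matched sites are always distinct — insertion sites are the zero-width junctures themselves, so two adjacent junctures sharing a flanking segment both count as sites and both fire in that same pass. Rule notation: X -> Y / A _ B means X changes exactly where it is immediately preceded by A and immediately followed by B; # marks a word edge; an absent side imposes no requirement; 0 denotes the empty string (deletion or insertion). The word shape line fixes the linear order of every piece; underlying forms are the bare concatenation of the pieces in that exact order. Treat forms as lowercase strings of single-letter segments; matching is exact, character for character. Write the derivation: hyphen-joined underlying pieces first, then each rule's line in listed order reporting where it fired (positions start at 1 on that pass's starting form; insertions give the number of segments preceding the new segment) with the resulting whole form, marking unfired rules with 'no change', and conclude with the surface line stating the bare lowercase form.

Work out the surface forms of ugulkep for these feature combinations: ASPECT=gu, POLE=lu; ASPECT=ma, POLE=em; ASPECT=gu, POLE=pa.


cell ASPECT=gu, POLE=lu:
underlying: pre-ugulkep-fav
1. 0 -> a / C _ C #: no change
2. d -> t, g -> k, z -> s / _ #: no change
3. b -> p, v -> f / _ #: fires at position(s) 13: preugulkepfaf
surface: preugulkepfaf

cell ASPECT=ma, POLE=em:
underlying: f-ugulkep-z
1. 0 -> a / C _ C #: inserts after position(s) 8: fugulkepaz
2. d -> t, g -> k, z -> s / _ #: fires at position(s) 10: fugulkepas
3. b -> p, v -> f / _ #: no change
surface: fugulkepas

cell ASPECT=gu, POLE=pa:
underlying: pu-ugulkep-fav
1. 0 -> a / C _ C #: no change
2. d -> t, g -> k, z -> s / _ #: no change
3. b -> p, v -> f / _ #: fires at position(s) 12: puugulkepfaf
surface: puugulkepfaf


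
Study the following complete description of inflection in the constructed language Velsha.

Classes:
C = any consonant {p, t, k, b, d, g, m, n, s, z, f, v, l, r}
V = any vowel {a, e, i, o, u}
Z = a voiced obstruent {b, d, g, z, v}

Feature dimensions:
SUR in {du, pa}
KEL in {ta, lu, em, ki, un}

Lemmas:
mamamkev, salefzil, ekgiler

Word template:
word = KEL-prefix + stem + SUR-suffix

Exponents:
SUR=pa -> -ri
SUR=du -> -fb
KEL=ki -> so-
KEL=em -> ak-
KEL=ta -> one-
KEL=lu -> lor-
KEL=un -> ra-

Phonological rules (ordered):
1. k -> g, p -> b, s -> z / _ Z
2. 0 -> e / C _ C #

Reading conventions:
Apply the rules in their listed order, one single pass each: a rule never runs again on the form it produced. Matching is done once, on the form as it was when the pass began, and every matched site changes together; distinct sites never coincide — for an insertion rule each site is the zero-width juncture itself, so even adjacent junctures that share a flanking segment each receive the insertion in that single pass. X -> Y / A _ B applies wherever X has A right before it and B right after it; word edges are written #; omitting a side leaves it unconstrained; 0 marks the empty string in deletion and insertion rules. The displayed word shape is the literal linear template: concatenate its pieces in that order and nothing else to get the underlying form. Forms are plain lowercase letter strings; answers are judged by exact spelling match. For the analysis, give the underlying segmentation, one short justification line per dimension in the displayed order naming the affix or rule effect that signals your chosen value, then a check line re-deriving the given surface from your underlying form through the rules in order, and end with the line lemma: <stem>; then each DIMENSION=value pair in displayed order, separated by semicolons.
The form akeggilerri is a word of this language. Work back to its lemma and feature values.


underlying: ak-ekgiler-ri
SUR=pa - signalled by the affix -ri
KEL=em - signalled by the affix ak-
check: akekgilerri -> akeggilerri -> akeggilerri
lemma: ekgiler; SUR=pa; KEL=em


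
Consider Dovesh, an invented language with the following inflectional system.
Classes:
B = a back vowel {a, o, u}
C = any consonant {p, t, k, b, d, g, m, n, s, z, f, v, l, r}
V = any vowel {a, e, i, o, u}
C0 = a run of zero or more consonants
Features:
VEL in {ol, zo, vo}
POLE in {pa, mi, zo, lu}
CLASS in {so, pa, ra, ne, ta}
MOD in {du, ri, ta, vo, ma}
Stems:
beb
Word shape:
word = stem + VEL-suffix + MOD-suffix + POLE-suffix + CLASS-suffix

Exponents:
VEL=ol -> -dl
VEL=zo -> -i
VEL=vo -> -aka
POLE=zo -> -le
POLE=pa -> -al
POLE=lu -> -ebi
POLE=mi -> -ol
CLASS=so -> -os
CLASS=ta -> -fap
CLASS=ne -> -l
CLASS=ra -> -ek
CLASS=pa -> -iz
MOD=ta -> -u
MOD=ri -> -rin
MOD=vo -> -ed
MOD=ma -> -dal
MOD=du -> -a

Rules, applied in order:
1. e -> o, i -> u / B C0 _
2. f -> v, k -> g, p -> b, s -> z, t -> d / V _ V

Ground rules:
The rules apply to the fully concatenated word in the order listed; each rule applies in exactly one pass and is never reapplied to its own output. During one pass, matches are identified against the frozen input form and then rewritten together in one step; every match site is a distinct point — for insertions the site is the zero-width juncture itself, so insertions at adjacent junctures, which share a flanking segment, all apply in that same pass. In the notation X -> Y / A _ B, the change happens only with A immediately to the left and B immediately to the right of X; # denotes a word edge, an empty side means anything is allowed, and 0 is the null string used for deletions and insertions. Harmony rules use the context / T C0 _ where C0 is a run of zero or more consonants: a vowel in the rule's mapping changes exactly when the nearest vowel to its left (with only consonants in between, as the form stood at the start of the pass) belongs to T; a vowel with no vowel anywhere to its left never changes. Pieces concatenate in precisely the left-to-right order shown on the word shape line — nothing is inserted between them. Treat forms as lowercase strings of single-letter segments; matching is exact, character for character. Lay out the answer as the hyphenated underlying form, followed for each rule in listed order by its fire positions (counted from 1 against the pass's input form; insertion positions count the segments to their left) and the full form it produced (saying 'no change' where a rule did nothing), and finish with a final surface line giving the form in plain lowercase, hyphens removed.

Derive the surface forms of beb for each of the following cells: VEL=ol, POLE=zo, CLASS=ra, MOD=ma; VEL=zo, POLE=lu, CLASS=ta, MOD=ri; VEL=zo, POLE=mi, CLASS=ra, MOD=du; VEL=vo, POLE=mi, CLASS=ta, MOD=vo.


cell VEL=ol, POLE=zo, CLASS=ra, MOD=ma:
underlying: beb-dl-dal-le-ek
1. e -> o, i -> u / B C0 _: fires at position(s) 10: bebdldalloek
2. f -> v, k -> g, p -> b, s -> z, t -> d / V _ V: no change
surface: bebdldalloek

cell VEL=zo, POLE=lu, CLASS=ta, MOD=ri:
underlying: beb-i-rin-ebi-fap
1. e -> o, i -> u / B C0 _: no change
2. f -> v, k -> g, p -> b, s -> z, t -> d / V _ V: fires at position(s) 11: bebirinebivap
surface: bebirinebivap

cell VEL=zo, POLE=mi, CLASS=ra, MOD=du:
underlying: beb-i-a-ol-ek
1. e -> o, i -> u / B C0 _: fires at position(s) 8: bebiaolok
2. f -> v, k -> g, p -> b, s -> z, t -> d / V _ V: no change
surface: bebiaolok

cell VEL=vo, POLE=mi, CLASS=ta, MOD=vo:
underlying: beb-aka-ed-ol-fap
1. e -> o, i -> u / B C0 _: fires at position(s) 7: bebakaodolfap
2. f -> v, k -> g, p -> b, s -> z, t -> d / V _ V: fires at position(s) 5: bebagaodolfap
surface: bebagaodolfap


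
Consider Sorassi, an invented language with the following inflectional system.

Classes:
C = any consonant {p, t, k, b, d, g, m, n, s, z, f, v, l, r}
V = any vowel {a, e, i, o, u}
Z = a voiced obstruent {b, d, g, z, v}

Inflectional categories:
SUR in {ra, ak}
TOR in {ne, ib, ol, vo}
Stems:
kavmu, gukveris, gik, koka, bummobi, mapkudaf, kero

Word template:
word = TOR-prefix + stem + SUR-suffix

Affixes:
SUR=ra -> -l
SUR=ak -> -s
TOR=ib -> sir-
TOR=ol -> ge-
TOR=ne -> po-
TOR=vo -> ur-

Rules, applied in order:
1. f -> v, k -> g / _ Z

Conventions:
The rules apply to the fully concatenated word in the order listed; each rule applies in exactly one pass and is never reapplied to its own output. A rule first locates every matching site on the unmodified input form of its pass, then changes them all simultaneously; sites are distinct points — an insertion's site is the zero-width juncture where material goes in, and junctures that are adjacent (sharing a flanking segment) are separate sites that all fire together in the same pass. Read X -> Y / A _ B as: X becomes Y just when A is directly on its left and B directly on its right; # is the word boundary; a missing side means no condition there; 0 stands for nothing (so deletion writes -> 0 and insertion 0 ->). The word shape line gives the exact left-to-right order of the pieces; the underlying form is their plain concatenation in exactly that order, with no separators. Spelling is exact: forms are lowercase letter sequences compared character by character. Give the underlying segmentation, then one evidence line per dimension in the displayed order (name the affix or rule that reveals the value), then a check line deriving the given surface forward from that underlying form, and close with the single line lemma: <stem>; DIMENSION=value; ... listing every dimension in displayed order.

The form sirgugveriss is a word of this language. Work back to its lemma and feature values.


underlying: sir-gukveris-s
SUR=ak - signalled by the affix -s
TOR=ib - signalled by the affix sir-
check: sirgukveriss -> sirgugveriss
lemma: gukveris; SUR=ak; TOR=ib


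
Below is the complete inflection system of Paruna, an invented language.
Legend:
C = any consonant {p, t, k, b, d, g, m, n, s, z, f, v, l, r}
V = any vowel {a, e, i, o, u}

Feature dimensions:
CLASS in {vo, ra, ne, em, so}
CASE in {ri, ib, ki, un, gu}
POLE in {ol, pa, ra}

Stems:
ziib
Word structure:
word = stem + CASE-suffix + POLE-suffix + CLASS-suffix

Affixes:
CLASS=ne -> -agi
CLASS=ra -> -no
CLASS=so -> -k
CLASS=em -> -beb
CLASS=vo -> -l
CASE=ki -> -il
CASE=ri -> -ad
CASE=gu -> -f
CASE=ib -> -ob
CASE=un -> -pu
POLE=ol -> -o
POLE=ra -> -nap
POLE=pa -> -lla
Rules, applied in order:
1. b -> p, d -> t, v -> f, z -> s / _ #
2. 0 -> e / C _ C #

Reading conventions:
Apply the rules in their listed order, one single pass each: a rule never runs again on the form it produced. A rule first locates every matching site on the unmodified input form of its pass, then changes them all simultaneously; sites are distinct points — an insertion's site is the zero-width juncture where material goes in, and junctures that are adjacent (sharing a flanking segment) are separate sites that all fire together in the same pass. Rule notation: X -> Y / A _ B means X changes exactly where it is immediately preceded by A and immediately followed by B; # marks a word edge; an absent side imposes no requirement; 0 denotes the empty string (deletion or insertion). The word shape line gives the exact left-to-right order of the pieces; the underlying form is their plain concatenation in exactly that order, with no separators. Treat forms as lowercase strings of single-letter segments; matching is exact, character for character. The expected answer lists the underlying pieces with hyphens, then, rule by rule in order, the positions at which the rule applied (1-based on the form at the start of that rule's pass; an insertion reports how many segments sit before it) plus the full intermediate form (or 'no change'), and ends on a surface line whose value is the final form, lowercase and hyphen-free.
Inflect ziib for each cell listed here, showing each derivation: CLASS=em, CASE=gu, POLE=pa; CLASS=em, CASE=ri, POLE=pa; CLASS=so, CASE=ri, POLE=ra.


cell CLASS=em, CASE=gu, POLE=pa:
underlying: ziib-f-lla-beb
1. b -> p, d -> t, v -> f, z -> s / _ #: fires at position(s) 11: ziibfllabep
2. 0 -> e / C _ C #: no change
surface: ziibfllabep

cell CLASS=em, CASE=ri, POLE=pa:
underlying: ziib-ad-lla-beb
1. b -> p, d -> t, v -> f, z -> s / _ #: fires at position(s) 12: ziibadllabep
2. 0 -> e / C _ C #: no change
surface: ziibadllabep

cell CLASS=so, CASE=ri, POLE=ra:
underlying: ziib-ad-nap-k
1. b -> p, d -> t, v -> f, z -> s / _ #: no change
2. 0 -> e / C _ C #: inserts after position(s) 9: ziibadnapek
surface: ziibadnapek


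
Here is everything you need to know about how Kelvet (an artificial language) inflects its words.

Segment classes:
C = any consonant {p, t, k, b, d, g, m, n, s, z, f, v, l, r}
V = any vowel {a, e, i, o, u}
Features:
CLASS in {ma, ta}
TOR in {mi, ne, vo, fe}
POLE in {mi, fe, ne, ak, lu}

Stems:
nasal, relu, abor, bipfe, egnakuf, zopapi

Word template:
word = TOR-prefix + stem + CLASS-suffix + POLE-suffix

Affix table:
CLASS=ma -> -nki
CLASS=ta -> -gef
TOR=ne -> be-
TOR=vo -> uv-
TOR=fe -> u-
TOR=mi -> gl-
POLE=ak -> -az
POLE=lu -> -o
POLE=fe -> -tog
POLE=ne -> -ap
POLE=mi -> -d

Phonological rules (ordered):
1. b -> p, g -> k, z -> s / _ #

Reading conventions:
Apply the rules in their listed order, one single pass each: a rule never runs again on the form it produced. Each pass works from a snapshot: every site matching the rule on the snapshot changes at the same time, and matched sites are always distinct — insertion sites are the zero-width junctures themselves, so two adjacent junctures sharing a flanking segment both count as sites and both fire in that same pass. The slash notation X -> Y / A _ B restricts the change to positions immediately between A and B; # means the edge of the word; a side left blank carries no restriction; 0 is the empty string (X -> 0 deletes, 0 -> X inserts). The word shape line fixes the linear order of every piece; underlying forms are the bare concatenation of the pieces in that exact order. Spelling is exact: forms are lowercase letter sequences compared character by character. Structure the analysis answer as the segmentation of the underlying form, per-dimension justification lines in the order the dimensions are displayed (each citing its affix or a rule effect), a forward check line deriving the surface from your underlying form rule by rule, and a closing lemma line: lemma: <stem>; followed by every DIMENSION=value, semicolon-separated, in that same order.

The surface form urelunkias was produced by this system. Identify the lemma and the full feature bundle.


underlying: u-relu-nki-az
CLASS=ma - signalled by the affix -nki
TOR=fe - signalled by the affix u-
POLE=ak - signalled by the affix -az
check: urelunkiaz -> urelunkias
lemma: relu; CLASS=ma; TOR=fe; POLE=ak


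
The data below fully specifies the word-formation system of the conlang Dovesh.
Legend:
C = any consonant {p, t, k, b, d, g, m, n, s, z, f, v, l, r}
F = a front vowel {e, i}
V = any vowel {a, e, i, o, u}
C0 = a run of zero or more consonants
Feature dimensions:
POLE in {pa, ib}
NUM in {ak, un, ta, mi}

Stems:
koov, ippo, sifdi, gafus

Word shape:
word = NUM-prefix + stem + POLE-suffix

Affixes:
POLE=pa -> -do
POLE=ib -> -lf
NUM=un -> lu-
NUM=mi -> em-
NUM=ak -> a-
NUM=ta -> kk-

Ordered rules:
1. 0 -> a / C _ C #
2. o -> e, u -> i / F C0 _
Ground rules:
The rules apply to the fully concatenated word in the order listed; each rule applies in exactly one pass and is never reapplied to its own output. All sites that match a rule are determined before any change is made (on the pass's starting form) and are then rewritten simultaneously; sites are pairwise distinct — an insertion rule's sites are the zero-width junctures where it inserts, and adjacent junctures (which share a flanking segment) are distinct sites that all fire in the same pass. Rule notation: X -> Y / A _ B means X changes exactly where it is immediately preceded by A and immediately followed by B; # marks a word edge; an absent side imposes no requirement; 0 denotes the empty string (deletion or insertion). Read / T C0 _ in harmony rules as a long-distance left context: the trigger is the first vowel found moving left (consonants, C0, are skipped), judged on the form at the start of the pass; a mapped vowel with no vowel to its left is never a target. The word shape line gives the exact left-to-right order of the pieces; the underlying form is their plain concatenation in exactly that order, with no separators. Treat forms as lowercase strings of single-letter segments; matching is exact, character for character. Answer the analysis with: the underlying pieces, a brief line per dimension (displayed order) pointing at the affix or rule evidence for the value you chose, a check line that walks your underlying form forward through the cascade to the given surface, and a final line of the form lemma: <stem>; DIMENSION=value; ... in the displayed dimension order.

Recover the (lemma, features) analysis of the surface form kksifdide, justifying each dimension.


underlying: kk-sifdi-do
POLE=pa - signalled by the affix -do
NUM=ta - signalled by the affix kk-
check: kksifdido -> kksifdido -> kksifdide
lemma: sifdi; POLE=pa; NUM=ta


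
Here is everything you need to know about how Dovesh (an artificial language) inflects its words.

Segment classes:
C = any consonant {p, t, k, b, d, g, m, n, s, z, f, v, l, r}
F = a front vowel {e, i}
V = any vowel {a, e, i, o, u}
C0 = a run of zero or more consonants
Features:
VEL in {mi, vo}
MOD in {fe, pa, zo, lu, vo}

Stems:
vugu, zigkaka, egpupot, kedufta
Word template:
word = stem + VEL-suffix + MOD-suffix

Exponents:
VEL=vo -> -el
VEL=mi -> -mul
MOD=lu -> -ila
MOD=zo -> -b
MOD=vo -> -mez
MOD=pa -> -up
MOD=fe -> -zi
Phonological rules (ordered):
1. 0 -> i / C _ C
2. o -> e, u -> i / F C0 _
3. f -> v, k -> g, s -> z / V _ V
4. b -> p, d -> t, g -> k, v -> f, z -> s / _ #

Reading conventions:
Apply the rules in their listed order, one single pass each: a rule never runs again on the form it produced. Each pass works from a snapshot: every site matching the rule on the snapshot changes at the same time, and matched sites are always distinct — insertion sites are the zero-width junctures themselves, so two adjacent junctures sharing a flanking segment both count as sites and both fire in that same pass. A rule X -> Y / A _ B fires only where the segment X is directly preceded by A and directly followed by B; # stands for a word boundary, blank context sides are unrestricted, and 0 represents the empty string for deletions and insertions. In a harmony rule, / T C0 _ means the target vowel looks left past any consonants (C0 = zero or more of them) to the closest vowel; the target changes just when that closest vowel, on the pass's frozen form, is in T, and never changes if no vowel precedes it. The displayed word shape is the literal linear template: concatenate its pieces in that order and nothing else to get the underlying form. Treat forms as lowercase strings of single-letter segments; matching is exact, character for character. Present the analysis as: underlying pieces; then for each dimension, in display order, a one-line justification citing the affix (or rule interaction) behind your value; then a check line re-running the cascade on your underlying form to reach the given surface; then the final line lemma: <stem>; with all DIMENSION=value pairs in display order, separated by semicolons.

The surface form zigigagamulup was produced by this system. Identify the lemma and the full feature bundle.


underlying: zigkaka-mul-up
VEL=mi - signalled by the affix -mul
MOD=pa - signalled by the affix -up
check: zigkakamulup -> zigikakamulup -> zigikakamulup -> zigigagamulup -> zigigagamulup
lemma: zigkaka; VEL=mi; MOD=pa


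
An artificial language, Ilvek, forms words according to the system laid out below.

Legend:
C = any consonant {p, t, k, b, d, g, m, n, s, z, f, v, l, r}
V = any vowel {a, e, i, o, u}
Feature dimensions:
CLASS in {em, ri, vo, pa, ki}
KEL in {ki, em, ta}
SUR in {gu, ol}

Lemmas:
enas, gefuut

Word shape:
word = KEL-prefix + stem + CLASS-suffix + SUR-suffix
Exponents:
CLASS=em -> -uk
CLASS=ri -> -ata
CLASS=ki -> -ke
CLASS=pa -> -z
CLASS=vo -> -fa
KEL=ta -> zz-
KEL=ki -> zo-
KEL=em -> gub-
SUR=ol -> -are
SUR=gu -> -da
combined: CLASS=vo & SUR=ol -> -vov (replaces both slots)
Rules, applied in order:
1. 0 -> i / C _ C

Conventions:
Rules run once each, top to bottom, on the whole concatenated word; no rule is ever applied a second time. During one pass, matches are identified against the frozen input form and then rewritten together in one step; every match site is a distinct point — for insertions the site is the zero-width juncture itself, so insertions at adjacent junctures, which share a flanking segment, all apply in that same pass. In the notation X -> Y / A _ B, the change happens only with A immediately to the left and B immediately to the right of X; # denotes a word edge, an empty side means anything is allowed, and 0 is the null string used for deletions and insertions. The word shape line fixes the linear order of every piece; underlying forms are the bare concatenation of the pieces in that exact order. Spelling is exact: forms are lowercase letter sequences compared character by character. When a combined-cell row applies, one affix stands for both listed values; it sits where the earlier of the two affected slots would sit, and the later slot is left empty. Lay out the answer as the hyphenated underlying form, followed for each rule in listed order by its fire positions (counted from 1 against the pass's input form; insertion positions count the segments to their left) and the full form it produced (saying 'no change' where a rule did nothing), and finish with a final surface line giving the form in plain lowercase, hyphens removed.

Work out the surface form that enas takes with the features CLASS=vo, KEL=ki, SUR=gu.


underlying: zo-enas-fa-da
1. 0 -> i / C _ C: inserts after position(s) 6: zoenasifada
surface: zoenasifada
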